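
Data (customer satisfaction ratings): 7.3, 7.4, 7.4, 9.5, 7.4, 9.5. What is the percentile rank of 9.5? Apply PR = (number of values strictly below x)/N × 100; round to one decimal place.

66.7

N = 6.
Strictly below 9.5: 4. Equal to 9.5: 2.
PR = 4/6 × 100 = 66.7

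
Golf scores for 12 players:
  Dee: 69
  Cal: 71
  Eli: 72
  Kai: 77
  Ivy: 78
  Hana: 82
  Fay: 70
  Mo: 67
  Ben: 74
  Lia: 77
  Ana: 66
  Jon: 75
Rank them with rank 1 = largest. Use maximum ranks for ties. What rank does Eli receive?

Sorted (descending): 82, 78, 77, 77, 75, 74, 72, 71, 70, 69, 67, 66
The 2 values of 77 occupy positions 3–4 → each gets rank 4.
Eli has value 72 → rank 7.

7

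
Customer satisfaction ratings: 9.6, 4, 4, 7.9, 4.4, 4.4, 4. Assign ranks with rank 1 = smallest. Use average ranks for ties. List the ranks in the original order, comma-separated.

7, 2, 2, 6, 4.5, 4.5, 2

Sorted (ascending): 4, 4, 4, 4.4, 4.4, 7.9, 9.6
The 3 values of 4 occupy positions 1–3 → average rank 2.
The 2 values of 4.4 occupy positions 4–5 → average rank (4+5)/2 = 4.5.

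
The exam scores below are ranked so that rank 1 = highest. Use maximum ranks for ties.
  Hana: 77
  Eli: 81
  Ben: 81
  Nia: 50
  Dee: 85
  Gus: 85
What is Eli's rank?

Sorted (descending): 85, 85, 81, 81, 77, 50
The 2 values of 85 occupy positions 1–2 → each gets rank 2.
The 2 values of 81 occupy positions 3–4 → each gets rank 4.
Eli has value 81 → rank 4.

4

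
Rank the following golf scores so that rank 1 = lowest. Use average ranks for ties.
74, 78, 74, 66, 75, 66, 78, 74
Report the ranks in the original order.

4, 7.5, 4, 1.5, 6, 1.5, 7.5, 4

Sorted (ascending): 66, 66, 74, 74, 74, 75, 78, 78
The 2 values of 66 occupy positions 1–2 → average rank (1+2)/2 = 1.5.
The 3 values of 74 occupy positions 3–5 → average rank 4.
The 2 values of 78 occupy positions 7–8 → average rank (7+8)/2 = 7.5.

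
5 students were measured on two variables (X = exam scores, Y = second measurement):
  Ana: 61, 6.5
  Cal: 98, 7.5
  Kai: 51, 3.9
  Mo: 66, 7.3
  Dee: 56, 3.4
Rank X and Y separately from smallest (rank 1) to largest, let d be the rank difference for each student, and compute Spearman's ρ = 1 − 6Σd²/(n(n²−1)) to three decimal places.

0.900

Ranks of variable 1: 3, 5, 1, 4, 2
Ranks of variable 2: 3, 5, 2, 4, 1
d = r₁ − r₂: 0, 0, -1, 0, 1
d²: 0, 0, 1, 0, 1; Σd² = 2
ρ = 1 − 6·2/(5·24) = 1 − 12/120 = 0.900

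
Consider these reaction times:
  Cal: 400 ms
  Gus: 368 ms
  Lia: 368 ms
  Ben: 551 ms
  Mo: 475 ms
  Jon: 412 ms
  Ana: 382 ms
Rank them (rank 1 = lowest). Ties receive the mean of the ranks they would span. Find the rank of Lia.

1.5

Sorted (ascending): 368, 368, 382, 400, 412, 475, 551
The 2 values of 368 occupy positions 1–2 → average rank (1+2)/2 = 1.5.
Lia has value 368 ms → rank 1.5.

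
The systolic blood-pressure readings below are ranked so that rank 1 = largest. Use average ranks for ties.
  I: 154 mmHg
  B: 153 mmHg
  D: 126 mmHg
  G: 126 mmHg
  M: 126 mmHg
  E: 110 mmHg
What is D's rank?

Sorted (descending): 154, 153, 126, 126, 126, 110
The 3 values of 126 occupy positions 3–5 → average rank 4.
D has value 126 mmHg → rank 4.

4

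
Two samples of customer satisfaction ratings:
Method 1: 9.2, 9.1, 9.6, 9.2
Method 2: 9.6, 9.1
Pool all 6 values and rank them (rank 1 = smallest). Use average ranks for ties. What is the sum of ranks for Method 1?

14

Sorted (ascending): 9.1, 9.1, 9.2, 9.2, 9.6, 9.6
The 2 values of 9.1 occupy positions 1–2 → average rank (1+2)/2 = 1.5.
The 2 values of 9.2 occupy positions 3–4 → average rank (3+4)/2 = 3.5.
The 2 values of 9.6 occupy positions 5–6 → average rank (5+6)/2 = 5.5.
Method 1 values → pooled ranks: 9.2→3.5, 9.1→1.5, 9.6→5.5, 9.2→3.5
Rank sum = 3.5 + 1.5 + 5.5 + 3.5 = 14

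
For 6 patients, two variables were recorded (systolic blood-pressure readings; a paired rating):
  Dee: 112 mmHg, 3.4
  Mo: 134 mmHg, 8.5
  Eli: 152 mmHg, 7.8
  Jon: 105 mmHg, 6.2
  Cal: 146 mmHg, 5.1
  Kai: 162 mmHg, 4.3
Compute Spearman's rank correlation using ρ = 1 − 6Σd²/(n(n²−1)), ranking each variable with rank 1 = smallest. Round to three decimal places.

-0.029

Ranks of variable 1: 2, 3, 5, 1, 4, 6
Ranks of variable 2: 1, 6, 5, 4, 3, 2
d = r₁ − r₂: 1, -3, 0, -3, 1, 4
d²: 1, 9, 0, 9, 1, 16; Σd² = 36
ρ = 1 − 6·36/(6·35) = 1 − 216/210 = -0.029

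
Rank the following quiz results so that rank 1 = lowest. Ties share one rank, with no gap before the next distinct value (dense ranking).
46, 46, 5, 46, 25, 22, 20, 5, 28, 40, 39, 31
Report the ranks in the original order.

Sorted (ascending): 5, 5, 20, 22, 25, 28, 31, 39, 40, 46, 46, 46
The 2 values of 5 share dense rank 1.
The 3 values of 46 share dense rank 9.
Remaining distinct values take the next consecutive integers.

9, 9, 1, 9, 4, 3, 2, 1, 5, 8, 7, 6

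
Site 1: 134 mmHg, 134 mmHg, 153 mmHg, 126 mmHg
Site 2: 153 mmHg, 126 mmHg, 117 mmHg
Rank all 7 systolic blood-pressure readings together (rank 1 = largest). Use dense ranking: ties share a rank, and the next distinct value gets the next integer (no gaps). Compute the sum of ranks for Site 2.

Sorted (descending): 153, 153, 134, 134, 126, 126, 117
The 2 values of 153 share dense rank 1.
The 2 values of 134 share dense rank 2.
The 2 values of 126 share dense rank 3.
Remaining distinct values take the next consecutive integers.
Site 2 values → pooled ranks: 153→1, 126→3, 117→4
Rank sum = 1 + 3 + 4 = 8

8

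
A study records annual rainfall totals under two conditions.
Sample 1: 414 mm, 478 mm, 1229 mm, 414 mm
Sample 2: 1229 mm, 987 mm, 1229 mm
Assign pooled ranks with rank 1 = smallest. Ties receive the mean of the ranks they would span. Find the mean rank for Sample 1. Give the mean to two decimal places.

3.00

Sorted (ascending): 414, 414, 478, 987, 1229, 1229, 1229
The 2 values of 414 occupy positions 1–2 → average rank (1+2)/2 = 1.5.
The 3 values of 1229 occupy positions 5–7 → average rank 6.
Sample 1 values → pooled ranks: 414→1.5, 478→3, 1229→6, 414→1.5
Mean rank = (1.5 + 3 + 6 + 1.5) / 4 = 3.00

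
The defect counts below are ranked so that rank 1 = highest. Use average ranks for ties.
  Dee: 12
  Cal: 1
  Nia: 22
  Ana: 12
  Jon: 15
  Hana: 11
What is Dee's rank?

Sorted (descending): 22, 15, 12, 12, 11, 1
The 2 values of 12 occupy positions 3–4 → average rank (3+4)/2 = 3.5.
Dee has value 12 → rank 3.5.

3.5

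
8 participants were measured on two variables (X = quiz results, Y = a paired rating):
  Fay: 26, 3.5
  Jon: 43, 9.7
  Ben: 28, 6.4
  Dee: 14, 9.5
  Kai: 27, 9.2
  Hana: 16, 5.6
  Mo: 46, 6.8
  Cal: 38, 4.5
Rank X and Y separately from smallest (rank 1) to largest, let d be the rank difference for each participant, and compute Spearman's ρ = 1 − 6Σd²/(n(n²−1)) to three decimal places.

Ranks of variable 1: 3, 7, 5, 1, 4, 2, 8, 6
Ranks of variable 2: 1, 8, 4, 7, 6, 3, 5, 2
d = r₁ − r₂: 2, -1, 1, -6, -2, -1, 3, 4
d²: 4, 1, 1, 36, 4, 1, 9, 16; Σd² = 72
ρ = 1 − 6·72/(8·63) = 1 − 432/504 = 0.143

0.143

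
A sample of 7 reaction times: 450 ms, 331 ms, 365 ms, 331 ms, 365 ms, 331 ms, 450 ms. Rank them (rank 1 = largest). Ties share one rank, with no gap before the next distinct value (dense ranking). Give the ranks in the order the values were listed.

Sorted (descending): 450, 450, 365, 365, 331, 331, 331
The 2 values of 450 share dense rank 1.
The 2 values of 365 share dense rank 2.
The 3 values of 331 share dense rank 3.

1, 3, 2, 3, 2, 3, 1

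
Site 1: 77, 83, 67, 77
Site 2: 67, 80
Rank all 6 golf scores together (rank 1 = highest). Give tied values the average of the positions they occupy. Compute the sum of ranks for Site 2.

Sorted (descending): 83, 80, 77, 77, 67, 67
The 2 values of 77 occupy positions 3–4 → average rank (3+4)/2 = 3.5.
The 2 values of 67 occupy positions 5–6 → average rank (5+6)/2 = 5.5.
Site 2 values → pooled ranks: 67→5.5, 80→2
Rank sum = 5.5 + 2 = 7.5

7.5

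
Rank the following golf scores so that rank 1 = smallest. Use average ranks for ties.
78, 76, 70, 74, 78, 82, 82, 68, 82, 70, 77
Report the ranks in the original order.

7.5, 5, 2.5, 4, 7.5, 10, 10, 1, 10, 2.5, 6

Sorted (ascending): 68, 70, 70, 74, 76, 77, 78, 78, 82, 82, 82
The 2 values of 70 occupy positions 2–3 → average rank (2+3)/2 = 2.5.
The 2 values of 78 occupy positions 7–8 → average rank (7+8)/2 = 7.5.
The 3 values of 82 occupy positions 9–11 → average rank 10.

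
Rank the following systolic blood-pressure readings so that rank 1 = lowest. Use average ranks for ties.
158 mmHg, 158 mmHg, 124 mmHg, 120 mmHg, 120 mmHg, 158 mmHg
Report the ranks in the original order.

5, 5, 3, 1.5, 1.5, 5

Sorted (ascending): 120, 120, 124, 158, 158, 158
The 2 values of 120 occupy positions 1–2 → average rank (1+2)/2 = 1.5.
The 3 values of 158 occupy positions 4–6 → average rank 5.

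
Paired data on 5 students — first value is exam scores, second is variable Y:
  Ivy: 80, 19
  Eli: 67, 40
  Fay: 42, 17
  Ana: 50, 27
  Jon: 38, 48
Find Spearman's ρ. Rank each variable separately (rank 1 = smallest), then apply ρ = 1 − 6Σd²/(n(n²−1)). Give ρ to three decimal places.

-0.300

Ranks of variable 1: 5, 4, 2, 3, 1
Ranks of variable 2: 2, 4, 1, 3, 5
d = r₁ − r₂: 3, 0, 1, 0, -4
d²: 9, 0, 1, 0, 16; Σd² = 26
ρ = 1 − 6·26/(5·24) = 1 − 156/120 = -0.300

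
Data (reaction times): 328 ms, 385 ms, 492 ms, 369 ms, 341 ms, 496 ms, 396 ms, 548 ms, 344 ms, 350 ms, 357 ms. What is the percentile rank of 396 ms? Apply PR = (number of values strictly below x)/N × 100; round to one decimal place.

63.6

N = 11.
Strictly below 396: 7. Equal to 396: 1.
PR = 7/11 × 100 = 63.6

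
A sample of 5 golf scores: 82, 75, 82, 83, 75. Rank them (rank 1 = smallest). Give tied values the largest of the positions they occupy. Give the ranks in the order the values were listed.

4, 2, 4, 5, 2

Sorted (ascending): 75, 75, 82, 82, 83
The 2 values of 75 occupy positions 1–2 → each gets rank 2.
The 2 values of 82 occupy positions 3–4 → each gets rank 4.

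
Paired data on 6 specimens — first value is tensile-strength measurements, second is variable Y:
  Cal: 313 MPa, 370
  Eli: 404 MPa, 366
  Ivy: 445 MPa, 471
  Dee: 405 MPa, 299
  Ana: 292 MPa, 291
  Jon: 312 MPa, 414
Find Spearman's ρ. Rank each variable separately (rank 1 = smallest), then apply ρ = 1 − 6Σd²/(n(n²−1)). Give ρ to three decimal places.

0.429

Ranks of variable 1: 3, 4, 6, 5, 1, 2
Ranks of variable 2: 4, 3, 6, 2, 1, 5
d = r₁ − r₂: -1, 1, 0, 3, 0, -3
d²: 1, 1, 0, 9, 0, 9; Σd² = 20
ρ = 1 − 6·20/(6·35) = 1 − 120/210 = 0.429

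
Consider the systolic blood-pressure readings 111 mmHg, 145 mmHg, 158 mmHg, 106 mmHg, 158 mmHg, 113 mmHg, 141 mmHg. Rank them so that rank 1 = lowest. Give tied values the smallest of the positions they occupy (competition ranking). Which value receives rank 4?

Sorted (ascending): 106, 111, 113, 141, 145, 158, 158
The 2 values of 158 occupy positions 6–7 → each gets rank 6.
Rank 4 → value 141.

141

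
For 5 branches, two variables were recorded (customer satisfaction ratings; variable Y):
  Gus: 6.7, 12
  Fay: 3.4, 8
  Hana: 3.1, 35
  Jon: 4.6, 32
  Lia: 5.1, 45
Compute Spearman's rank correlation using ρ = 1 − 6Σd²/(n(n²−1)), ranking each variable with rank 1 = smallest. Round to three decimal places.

0.000

Ranks of variable 1: 5, 2, 1, 3, 4
Ranks of variable 2: 2, 1, 4, 3, 5
d = r₁ − r₂: 3, 1, -3, 0, -1
d²: 9, 1, 9, 0, 1; Σd² = 20
ρ = 1 − 6·20/(5·24) = 1 − 120/120 = 0.000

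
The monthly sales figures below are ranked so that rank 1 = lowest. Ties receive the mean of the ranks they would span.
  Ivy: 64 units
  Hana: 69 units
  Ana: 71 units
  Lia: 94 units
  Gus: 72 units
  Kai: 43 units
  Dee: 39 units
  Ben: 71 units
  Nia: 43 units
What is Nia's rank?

2.5

Sorted (ascending): 39, 43, 43, 64, 69, 71, 71, 72, 94
The 2 values of 43 occupy positions 2–3 → average rank (2+3)/2 = 2.5.
The 2 values of 71 occupy positions 6–7 → average rank (6+7)/2 = 6.5.
Nia has value 43 units → rank 2.5.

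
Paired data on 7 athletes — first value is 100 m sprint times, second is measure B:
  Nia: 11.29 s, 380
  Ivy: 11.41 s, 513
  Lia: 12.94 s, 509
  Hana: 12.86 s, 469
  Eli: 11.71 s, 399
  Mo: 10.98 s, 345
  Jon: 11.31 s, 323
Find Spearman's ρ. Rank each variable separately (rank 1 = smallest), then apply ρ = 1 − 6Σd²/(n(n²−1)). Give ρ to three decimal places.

Ranks of variable 1: 2, 4, 7, 6, 5, 1, 3
Ranks of variable 2: 3, 7, 6, 5, 4, 2, 1
d = r₁ − r₂: -1, -3, 1, 1, 1, -1, 2
d²: 1, 9, 1, 1, 1, 1, 4; Σd² = 18
ρ = 1 − 6·18/(7·48) = 1 − 108/336 = 0.679

0.679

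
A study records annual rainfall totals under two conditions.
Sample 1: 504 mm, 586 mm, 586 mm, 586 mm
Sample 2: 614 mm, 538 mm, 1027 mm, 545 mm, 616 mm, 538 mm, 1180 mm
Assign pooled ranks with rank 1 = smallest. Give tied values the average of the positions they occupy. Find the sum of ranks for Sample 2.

Sorted (ascending): 504, 538, 538, 545, 586, 586, 586, 614, 616, 1027, 1180
The 2 values of 538 occupy positions 2–3 → average rank (2+3)/2 = 2.5.
The 3 values of 586 occupy positions 5–7 → average rank 6.
Sample 2 values → pooled ranks: 614→8, 538→2.5, 1027→10, 545→4, 616→9, 538→2.5, 1180→11
Rank sum = 8 + 2.5 + 10 + 4 + 9 + 2.5 + 11 = 47

47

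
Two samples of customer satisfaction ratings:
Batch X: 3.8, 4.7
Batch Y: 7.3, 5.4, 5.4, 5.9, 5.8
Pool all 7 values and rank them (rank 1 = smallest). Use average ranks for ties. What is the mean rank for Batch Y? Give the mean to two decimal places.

Sorted (ascending): 3.8, 4.7, 5.4, 5.4, 5.8, 5.9, 7.3
The 2 values of 5.4 occupy positions 3–4 → average rank (3+4)/2 = 3.5.
Batch Y values → pooled ranks: 7.3→7, 5.4→3.5, 5.4→3.5, 5.9→6, 5.8→5
Mean rank = (7 + 3.5 + 3.5 + 6 + 5) / 5 = 5.00

5.00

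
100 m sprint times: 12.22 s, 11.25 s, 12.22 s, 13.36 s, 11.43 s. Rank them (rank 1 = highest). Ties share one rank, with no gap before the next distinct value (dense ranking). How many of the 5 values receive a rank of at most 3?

Sorted (descending): 13.36, 12.22, 12.22, 11.43, 11.25
The 2 values of 12.22 share dense rank 2.
Remaining distinct values take the next consecutive integers.
Ranks ≤ 3: {1, 2, 2, 3} → 4 values.

4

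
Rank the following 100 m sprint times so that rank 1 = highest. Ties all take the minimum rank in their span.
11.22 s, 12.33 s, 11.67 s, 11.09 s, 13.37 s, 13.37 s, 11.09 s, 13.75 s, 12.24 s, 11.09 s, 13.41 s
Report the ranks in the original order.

Sorted (descending): 13.75, 13.41, 13.37, 13.37, 12.33, 12.24, 11.67, 11.22, 11.09, 11.09, 11.09
The 2 values of 13.37 occupy positions 3–4 → each gets rank 3.
The 3 values of 11.09 occupy positions 9–11 → each gets rank 9.

8, 5, 7, 9, 3, 3, 9, 1, 6, 9, 2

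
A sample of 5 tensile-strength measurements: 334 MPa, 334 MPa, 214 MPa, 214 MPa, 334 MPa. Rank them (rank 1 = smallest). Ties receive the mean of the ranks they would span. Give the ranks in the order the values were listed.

Sorted (ascending): 214, 214, 334, 334, 334
The 2 values of 214 occupy positions 1–2 → average rank (1+2)/2 = 1.5.
The 3 values of 334 occupy positions 3–5 → average rank 4.

4, 4, 1.5, 1.5, 4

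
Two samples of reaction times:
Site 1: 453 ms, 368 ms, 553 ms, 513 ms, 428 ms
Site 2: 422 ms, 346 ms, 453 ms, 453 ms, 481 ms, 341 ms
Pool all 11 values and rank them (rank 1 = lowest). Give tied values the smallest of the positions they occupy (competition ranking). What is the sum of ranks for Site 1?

35

Sorted (ascending): 341, 346, 368, 422, 428, 453, 453, 453, 481, 513, 553
The 3 values of 453 occupy positions 6–8 → each gets rank 6.
Site 1 values → pooled ranks: 453→6, 368→3, 553→11, 513→10, 428→5
Rank sum = 6 + 3 + 11 + 10 + 5 = 35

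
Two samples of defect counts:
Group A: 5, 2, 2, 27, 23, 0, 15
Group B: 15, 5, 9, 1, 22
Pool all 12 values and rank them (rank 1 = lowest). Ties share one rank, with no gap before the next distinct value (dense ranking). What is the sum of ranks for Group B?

Sorted (ascending): 0, 1, 2, 2, 5, 5, 9, 15, 15, 22, 23, 27
The 2 values of 2 share dense rank 3.
The 2 values of 5 share dense rank 4.
The 2 values of 15 share dense rank 6.
Remaining distinct values take the next consecutive integers.
Group B values → pooled ranks: 15→6, 5→4, 9→5, 1→2, 22→7
Rank sum = 6 + 4 + 5 + 2 + 7 = 24

24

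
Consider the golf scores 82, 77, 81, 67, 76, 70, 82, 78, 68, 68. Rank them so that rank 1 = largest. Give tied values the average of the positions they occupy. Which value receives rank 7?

70

Sorted (descending): 82, 82, 81, 78, 77, 76, 70, 68, 68, 67
The 2 values of 82 occupy positions 1–2 → average rank (1+2)/2 = 1.5.
The 2 values of 68 occupy positions 8–9 → average rank (8+9)/2 = 8.5.
Rank 7 → value 70.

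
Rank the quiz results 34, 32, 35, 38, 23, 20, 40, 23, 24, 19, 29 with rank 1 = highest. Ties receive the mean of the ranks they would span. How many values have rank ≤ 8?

7

Sorted (descending): 40, 38, 35, 34, 32, 29, 24, 23, 23, 20, 19
The 2 values of 23 occupy positions 8–9 → average rank (8+9)/2 = 8.5.
Ranks ≤ 8: {1, 2, 3, 4, 5, 6, 7} → 7 values.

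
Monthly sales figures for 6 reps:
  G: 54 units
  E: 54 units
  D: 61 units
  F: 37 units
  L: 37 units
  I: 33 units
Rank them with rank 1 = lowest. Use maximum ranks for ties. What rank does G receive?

Sorted (ascending): 33, 37, 37, 54, 54, 61
The 2 values of 37 occupy positions 2–3 → each gets rank 3.
The 2 values of 54 occupy positions 4–5 → each gets rank 5.
G has value 54 units → rank 5.

5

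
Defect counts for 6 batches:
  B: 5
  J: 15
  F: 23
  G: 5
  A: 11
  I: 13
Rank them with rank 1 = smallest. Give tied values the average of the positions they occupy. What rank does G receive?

1.5

Sorted (ascending): 5, 5, 11, 13, 15, 23
The 2 values of 5 occupy positions 1–2 → average rank (1+2)/2 = 1.5.
G has value 5 → rank 1.5.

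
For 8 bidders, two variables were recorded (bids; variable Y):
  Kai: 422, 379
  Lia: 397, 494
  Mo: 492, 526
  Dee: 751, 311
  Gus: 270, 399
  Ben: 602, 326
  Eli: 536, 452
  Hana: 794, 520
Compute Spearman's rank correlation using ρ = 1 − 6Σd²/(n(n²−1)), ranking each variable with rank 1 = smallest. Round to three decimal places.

-0.119

Ranks of variable 1: 3, 2, 4, 7, 1, 6, 5, 8
Ranks of variable 2: 3, 6, 8, 1, 4, 2, 5, 7
d = r₁ − r₂: 0, -4, -4, 6, -3, 4, 0, 1
d²: 0, 16, 16, 36, 9, 16, 0, 1; Σd² = 94
ρ = 1 − 6·94/(8·63) = 1 − 564/504 = -0.119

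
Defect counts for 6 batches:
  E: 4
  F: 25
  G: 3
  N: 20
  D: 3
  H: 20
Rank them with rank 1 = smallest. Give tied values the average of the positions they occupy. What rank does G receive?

Sorted (ascending): 3, 3, 4, 20, 20, 25
The 2 values of 3 occupy positions 1–2 → average rank (1+2)/2 = 1.5.
The 2 values of 20 occupy positions 4–5 → average rank (4+5)/2 = 4.5.
G has value 3 → rank 1.5.

1.5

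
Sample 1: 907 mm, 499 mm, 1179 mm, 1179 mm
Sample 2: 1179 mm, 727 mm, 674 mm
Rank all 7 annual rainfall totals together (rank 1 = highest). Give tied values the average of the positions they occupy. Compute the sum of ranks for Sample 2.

Sorted (descending): 1179, 1179, 1179, 907, 727, 674, 499
The 3 values of 1179 occupy positions 1–3 → average rank 2.
Sample 2 values → pooled ranks: 1179→2, 727→5, 674→6
Rank sum = 2 + 5 + 6 = 13

13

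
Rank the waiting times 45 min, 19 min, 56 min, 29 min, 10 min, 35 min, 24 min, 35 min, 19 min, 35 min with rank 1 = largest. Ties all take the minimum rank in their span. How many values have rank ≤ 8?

9

Sorted (descending): 56, 45, 35, 35, 35, 29, 24, 19, 19, 10
The 3 values of 35 occupy positions 3–5 → each gets rank 3.
The 2 values of 19 occupy positions 8–9 → each gets rank 8.
Ranks ≤ 8: {1, 2, 3, 3, 3, 6, 7, 8, 8} → 9 values.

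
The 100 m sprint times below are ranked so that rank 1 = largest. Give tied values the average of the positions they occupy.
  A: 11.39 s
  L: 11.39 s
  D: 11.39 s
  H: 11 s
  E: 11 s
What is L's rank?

Sorted (descending): 11.39, 11.39, 11.39, 11, 11
The 3 values of 11.39 occupy positions 1–3 → average rank 2.
The 2 values of 11 occupy positions 4–5 → average rank (4+5)/2 = 4.5.
L has value 11.39 s → rank 2.

2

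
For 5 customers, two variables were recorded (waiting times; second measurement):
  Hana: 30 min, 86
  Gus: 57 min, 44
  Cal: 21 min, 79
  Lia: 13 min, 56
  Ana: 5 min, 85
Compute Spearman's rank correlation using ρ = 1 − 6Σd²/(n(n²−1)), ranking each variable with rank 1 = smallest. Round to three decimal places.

-0.300

Ranks of variable 1: 4, 5, 3, 2, 1
Ranks of variable 2: 5, 1, 3, 2, 4
d = r₁ − r₂: -1, 4, 0, 0, -3
d²: 1, 16, 0, 0, 9; Σd² = 26
ρ = 1 − 6·26/(5·24) = 1 − 156/120 = -0.300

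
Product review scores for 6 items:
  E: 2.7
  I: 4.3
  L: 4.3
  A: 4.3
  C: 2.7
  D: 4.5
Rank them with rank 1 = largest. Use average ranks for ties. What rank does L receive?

Sorted (descending): 4.5, 4.3, 4.3, 4.3, 2.7, 2.7
The 3 values of 4.3 occupy positions 2–4 → average rank 3.
The 2 values of 2.7 occupy positions 5–6 → average rank (5+6)/2 = 5.5.
L has value 4.3 → rank 3.

3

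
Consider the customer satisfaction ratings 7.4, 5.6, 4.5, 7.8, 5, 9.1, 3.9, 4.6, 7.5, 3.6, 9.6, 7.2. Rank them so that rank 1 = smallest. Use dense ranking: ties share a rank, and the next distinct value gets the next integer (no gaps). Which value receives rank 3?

4.5

Sorted (ascending): 3.6, 3.9, 4.5, 4.6, 5, 5.6, 7.2, 7.4, 7.5, 7.8, 9.1, 9.6
No ties — each value takes its position as its rank.
Rank 3 → value 4.5.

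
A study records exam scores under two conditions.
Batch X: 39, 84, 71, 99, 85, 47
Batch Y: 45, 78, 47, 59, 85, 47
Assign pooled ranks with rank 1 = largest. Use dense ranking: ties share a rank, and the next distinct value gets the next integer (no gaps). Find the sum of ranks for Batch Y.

34

Sorted (descending): 99, 85, 85, 84, 78, 71, 59, 47, 47, 47, 45, 39
The 2 values of 85 share dense rank 2.
The 3 values of 47 share dense rank 7.
Remaining distinct values take the next consecutive integers.
Batch Y values → pooled ranks: 45→8, 78→4, 47→7, 59→6, 85→2, 47→7
Rank sum = 8 + 4 + 7 + 6 + 2 + 7 = 34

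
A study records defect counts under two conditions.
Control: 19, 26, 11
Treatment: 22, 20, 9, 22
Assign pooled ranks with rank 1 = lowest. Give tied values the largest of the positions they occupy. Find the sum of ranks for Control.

Sorted (ascending): 9, 11, 19, 20, 22, 22, 26
The 2 values of 22 occupy positions 5–6 → each gets rank 6.
Control values → pooled ranks: 19→3, 26→7, 11→2
Rank sum = 3 + 7 + 2 = 12

12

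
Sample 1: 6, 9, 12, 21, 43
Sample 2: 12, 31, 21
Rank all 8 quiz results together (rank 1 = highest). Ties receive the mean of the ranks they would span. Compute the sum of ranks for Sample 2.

11

Sorted (descending): 43, 31, 21, 21, 12, 12, 9, 6
The 2 values of 21 occupy positions 3–4 → average rank (3+4)/2 = 3.5.
The 2 values of 12 occupy positions 5–6 → average rank (5+6)/2 = 5.5.
Sample 2 values → pooled ranks: 12→5.5, 31→2, 21→3.5
Rank sum = 5.5 + 2 + 3.5 = 11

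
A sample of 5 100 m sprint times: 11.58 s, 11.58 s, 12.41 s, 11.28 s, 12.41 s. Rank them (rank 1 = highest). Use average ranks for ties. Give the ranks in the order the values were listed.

Sorted (descending): 12.41, 12.41, 11.58, 11.58, 11.28
The 2 values of 12.41 occupy positions 1–2 → average rank (1+2)/2 = 1.5.
The 2 values of 11.58 occupy positions 3–4 → average rank (3+4)/2 = 3.5.

3.5, 3.5, 1.5, 5, 1.5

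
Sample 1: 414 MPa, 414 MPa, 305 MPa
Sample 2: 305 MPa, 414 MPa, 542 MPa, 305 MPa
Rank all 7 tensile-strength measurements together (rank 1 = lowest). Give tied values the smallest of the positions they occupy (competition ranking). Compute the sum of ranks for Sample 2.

13

Sorted (ascending): 305, 305, 305, 414, 414, 414, 542
The 3 values of 305 occupy positions 1–3 → each gets rank 1.
The 3 values of 414 occupy positions 4–6 → each gets rank 4.
Sample 2 values → pooled ranks: 305→1, 414→4, 542→7, 305→1
Rank sum = 1 + 4 + 7 + 1 = 13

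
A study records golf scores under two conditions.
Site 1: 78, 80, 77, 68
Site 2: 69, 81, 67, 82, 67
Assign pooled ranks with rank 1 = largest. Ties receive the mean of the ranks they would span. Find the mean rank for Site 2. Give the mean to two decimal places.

Sorted (descending): 82, 81, 80, 78, 77, 69, 68, 67, 67
The 2 values of 67 occupy positions 8–9 → average rank (8+9)/2 = 8.5.
Site 2 values → pooled ranks: 69→6, 81→2, 67→8.5, 82→1, 67→8.5
Mean rank = (6 + 2 + 8.5 + 1 + 8.5) / 5 = 5.20

5.20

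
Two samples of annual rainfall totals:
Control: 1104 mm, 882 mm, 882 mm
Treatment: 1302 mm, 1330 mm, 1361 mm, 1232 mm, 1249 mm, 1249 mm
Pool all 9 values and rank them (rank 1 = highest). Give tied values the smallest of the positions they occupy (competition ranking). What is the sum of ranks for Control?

23

Sorted (descending): 1361, 1330, 1302, 1249, 1249, 1232, 1104, 882, 882
The 2 values of 1249 occupy positions 4–5 → each gets rank 4.
The 2 values of 882 occupy positions 8–9 → each gets rank 8.
Control values → pooled ranks: 1104→7, 882→8, 882→8
Rank sum = 7 + 8 + 8 = 23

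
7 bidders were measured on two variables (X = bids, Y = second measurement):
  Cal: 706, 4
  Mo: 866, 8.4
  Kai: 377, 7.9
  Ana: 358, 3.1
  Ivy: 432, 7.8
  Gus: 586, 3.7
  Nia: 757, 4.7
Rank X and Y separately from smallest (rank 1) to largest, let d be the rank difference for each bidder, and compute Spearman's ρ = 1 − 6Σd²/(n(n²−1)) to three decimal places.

Ranks of variable 1: 5, 7, 2, 1, 3, 4, 6
Ranks of variable 2: 3, 7, 6, 1, 5, 2, 4
d = r₁ − r₂: 2, 0, -4, 0, -2, 2, 2
d²: 4, 0, 16, 0, 4, 4, 4; Σd² = 32
ρ = 1 − 6·32/(7·48) = 1 − 192/336 = 0.429

0.429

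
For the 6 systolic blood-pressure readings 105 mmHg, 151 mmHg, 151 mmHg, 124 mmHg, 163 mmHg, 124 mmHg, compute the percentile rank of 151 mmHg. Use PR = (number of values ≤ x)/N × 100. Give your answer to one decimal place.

83.3

N = 6.
Strictly below 151: 3. Equal to 151: 2.
PR = 5/6 × 100 = 83.3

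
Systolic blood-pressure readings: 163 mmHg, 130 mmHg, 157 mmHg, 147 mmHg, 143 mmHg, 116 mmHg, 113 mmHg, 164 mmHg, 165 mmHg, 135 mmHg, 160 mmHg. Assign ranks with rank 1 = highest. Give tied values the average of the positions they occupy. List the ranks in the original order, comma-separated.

Sorted (descending): 165, 164, 163, 160, 157, 147, 143, 135, 130, 116, 113
No ties — each value takes its position as its rank.

3, 9, 5, 6, 7, 10, 11, 2, 1, 8, 4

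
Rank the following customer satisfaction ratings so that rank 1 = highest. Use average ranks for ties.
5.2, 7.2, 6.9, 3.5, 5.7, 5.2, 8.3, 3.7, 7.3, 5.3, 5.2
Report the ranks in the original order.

8, 3, 4, 11, 5, 8, 1, 10, 2, 6, 8

Sorted (descending): 8.3, 7.3, 7.2, 6.9, 5.7, 5.3, 5.2, 5.2, 5.2, 3.7, 3.5
The 3 values of 5.2 occupy positions 7–9 → average rank 8.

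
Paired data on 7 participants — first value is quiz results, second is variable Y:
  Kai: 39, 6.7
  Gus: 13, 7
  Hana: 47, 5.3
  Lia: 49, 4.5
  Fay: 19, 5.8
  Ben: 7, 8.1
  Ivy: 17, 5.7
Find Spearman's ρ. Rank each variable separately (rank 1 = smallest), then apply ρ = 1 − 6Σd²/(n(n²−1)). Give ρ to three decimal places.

Ranks of variable 1: 5, 2, 6, 7, 4, 1, 3
Ranks of variable 2: 5, 6, 2, 1, 4, 7, 3
d = r₁ − r₂: 0, -4, 4, 6, 0, -6, 0
d²: 0, 16, 16, 36, 0, 36, 0; Σd² = 104
ρ = 1 − 6·104/(7·48) = 1 − 624/336 = -0.857

-0.857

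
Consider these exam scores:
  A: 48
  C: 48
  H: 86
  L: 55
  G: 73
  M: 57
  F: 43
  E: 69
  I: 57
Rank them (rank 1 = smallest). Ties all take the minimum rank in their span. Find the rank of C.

Sorted (ascending): 43, 48, 48, 55, 57, 57, 69, 73, 86
The 2 values of 48 occupy positions 2–3 → each gets rank 2.
The 2 values of 57 occupy positions 5–6 → each gets rank 5.
C has value 48 → rank 2.

2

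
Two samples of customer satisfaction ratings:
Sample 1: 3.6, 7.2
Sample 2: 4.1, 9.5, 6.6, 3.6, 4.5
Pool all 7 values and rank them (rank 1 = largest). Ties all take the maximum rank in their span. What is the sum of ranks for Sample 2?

Sorted (descending): 9.5, 7.2, 6.6, 4.5, 4.1, 3.6, 3.6
The 2 values of 3.6 occupy positions 6–7 → each gets rank 7.
Sample 2 values → pooled ranks: 4.1→5, 9.5→1, 6.6→3, 3.6→7, 4.5→4
Rank sum = 5 + 1 + 3 + 7 + 4 = 20

20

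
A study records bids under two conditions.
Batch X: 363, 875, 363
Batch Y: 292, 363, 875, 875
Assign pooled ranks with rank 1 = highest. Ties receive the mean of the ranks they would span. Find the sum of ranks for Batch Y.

Sorted (descending): 875, 875, 875, 363, 363, 363, 292
The 3 values of 875 occupy positions 1–3 → average rank 2.
The 3 values of 363 occupy positions 4–6 → average rank 5.
Batch Y values → pooled ranks: 292→7, 363→5, 875→2, 875→2
Rank sum = 7 + 5 + 2 + 2 = 16

16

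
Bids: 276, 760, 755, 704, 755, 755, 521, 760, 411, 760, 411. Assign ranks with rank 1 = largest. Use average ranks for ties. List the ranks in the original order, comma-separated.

11, 2, 5, 7, 5, 5, 8, 2, 9.5, 2, 9.5

Sorted (descending): 760, 760, 760, 755, 755, 755, 704, 521, 411, 411, 276
The 3 values of 760 occupy positions 1–3 → average rank 2.
The 3 values of 755 occupy positions 4–6 → average rank 5.
The 2 values of 411 occupy positions 9–10 → average rank (9+10)/2 = 9.5.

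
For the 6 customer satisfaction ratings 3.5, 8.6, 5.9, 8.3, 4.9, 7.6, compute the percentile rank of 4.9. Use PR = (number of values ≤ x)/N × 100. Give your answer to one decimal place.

N = 6.
Strictly below 4.9: 1. Equal to 4.9: 1.
PR = 2/6 × 100 = 33.3

33.3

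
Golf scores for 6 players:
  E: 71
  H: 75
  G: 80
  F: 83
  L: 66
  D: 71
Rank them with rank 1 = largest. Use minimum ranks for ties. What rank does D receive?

4

Sorted (descending): 83, 80, 75, 71, 71, 66
The 2 values of 71 occupy positions 4–5 → each gets rank 4.
D has value 71 → rank 4.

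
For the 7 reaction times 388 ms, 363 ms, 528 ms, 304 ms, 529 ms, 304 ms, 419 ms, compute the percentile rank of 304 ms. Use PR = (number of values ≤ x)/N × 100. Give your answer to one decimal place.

N = 7.
Strictly below 304: 0. Equal to 304: 2.
PR = 2/7 × 100 = 28.6

28.6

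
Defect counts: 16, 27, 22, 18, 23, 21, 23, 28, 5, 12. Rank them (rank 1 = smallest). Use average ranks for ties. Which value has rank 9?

27

Sorted (ascending): 5, 12, 16, 18, 21, 22, 23, 23, 27, 28
The 2 values of 23 occupy positions 7–8 → average rank (7+8)/2 = 7.5.
Rank 9 → value 27.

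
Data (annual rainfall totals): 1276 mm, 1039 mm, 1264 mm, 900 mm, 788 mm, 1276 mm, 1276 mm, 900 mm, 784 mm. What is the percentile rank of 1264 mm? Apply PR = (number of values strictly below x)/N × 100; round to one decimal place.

N = 9.
Strictly below 1264: 5. Equal to 1264: 1.
PR = 5/9 × 100 = 55.6

55.6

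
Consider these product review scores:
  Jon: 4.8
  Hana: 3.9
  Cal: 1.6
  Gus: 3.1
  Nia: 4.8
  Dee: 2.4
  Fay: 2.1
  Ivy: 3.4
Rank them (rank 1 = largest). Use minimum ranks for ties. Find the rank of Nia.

1

Sorted (descending): 4.8, 4.8, 3.9, 3.4, 3.1, 2.4, 2.1, 1.6
The 2 values of 4.8 occupy positions 1–2 → each gets rank 1.
Nia has value 4.8 → rank 1.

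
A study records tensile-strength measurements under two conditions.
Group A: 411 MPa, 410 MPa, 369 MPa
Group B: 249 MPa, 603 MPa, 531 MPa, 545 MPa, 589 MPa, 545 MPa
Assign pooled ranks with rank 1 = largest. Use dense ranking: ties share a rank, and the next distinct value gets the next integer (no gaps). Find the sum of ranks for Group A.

Sorted (descending): 603, 589, 545, 545, 531, 411, 410, 369, 249
The 2 values of 545 share dense rank 3.
Remaining distinct values take the next consecutive integers.
Group A values → pooled ranks: 411→5, 410→6, 369→7
Rank sum = 5 + 6 + 7 = 18

18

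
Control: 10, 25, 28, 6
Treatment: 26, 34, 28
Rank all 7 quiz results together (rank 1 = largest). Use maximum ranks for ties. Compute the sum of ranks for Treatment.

8

Sorted (descending): 34, 28, 28, 26, 25, 10, 6
The 2 values of 28 occupy positions 2–3 → each gets rank 3.
Treatment values → pooled ranks: 26→4, 34→1, 28→3
Rank sum = 4 + 1 + 3 = 8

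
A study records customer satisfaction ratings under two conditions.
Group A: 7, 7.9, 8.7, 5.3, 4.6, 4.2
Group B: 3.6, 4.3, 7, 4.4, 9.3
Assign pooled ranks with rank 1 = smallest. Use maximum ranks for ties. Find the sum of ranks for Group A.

40

Sorted (ascending): 3.6, 4.2, 4.3, 4.4, 4.6, 5.3, 7, 7, 7.9, 8.7, 9.3
The 2 values of 7 occupy positions 7–8 → each gets rank 8.
Group A values → pooled ranks: 7→8, 7.9→9, 8.7→10, 5.3→6, 4.6→5, 4.2→2
Rank sum = 8 + 9 + 10 + 6 + 5 + 2 = 40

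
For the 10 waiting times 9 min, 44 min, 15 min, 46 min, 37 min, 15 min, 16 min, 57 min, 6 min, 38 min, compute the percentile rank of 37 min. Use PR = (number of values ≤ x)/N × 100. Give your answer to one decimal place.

N = 10.
Strictly below 37: 5. Equal to 37: 1.
PR = 6/10 × 100 = 60.0

60.0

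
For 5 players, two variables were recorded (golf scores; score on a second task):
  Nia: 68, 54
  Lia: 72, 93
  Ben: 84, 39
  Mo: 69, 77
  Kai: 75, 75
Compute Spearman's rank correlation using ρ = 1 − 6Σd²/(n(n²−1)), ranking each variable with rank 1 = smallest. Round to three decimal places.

-0.300

Ranks of variable 1: 1, 3, 5, 2, 4
Ranks of variable 2: 2, 5, 1, 4, 3
d = r₁ − r₂: -1, -2, 4, -2, 1
d²: 1, 4, 16, 4, 1; Σd² = 26
ρ = 1 − 6·26/(5·24) = 1 − 156/120 = -0.300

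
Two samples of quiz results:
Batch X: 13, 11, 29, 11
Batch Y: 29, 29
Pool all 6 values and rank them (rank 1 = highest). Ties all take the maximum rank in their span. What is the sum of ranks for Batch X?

Sorted (descending): 29, 29, 29, 13, 11, 11
The 3 values of 29 occupy positions 1–3 → each gets rank 3.
The 2 values of 11 occupy positions 5–6 → each gets rank 6.
Batch X values → pooled ranks: 13→4, 11→6, 29→3, 11→6
Rank sum = 4 + 6 + 3 + 6 = 19

19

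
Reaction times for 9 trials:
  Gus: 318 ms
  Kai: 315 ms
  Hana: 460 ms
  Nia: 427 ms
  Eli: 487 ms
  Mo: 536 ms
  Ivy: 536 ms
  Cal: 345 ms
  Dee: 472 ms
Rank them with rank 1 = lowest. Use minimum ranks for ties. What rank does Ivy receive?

8

Sorted (ascending): 315, 318, 345, 427, 460, 472, 487, 536, 536
The 2 values of 536 occupy positions 8–9 → each gets rank 8.
Ivy has value 536 ms → rank 8.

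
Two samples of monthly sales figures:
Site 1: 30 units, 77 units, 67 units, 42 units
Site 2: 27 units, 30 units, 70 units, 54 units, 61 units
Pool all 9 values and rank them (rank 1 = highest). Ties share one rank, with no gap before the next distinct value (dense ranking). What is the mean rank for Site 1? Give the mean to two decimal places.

Sorted (descending): 77, 70, 67, 61, 54, 42, 30, 30, 27
The 2 values of 30 share dense rank 7.
Remaining distinct values take the next consecutive integers.
Site 1 values → pooled ranks: 30→7, 77→1, 67→3, 42→6
Mean rank = (7 + 1 + 3 + 6) / 4 = 4.25

4.25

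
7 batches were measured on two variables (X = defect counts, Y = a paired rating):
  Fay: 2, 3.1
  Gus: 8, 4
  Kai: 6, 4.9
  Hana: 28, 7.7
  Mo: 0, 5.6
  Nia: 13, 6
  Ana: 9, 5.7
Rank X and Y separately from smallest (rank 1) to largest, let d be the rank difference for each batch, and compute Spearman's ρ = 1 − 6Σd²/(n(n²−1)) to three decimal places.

Ranks of variable 1: 2, 4, 3, 7, 1, 6, 5
Ranks of variable 2: 1, 2, 3, 7, 4, 6, 5
d = r₁ − r₂: 1, 2, 0, 0, -3, 0, 0
d²: 1, 4, 0, 0, 9, 0, 0; Σd² = 14
ρ = 1 − 6·14/(7·48) = 1 − 84/336 = 0.750

0.750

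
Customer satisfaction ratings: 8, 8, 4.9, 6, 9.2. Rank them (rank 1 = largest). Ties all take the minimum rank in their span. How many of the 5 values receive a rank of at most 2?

Sorted (descending): 9.2, 8, 8, 6, 4.9
The 2 values of 8 occupy positions 2–3 → each gets rank 2.
Ranks ≤ 2: {1, 2, 2} → 3 values.

3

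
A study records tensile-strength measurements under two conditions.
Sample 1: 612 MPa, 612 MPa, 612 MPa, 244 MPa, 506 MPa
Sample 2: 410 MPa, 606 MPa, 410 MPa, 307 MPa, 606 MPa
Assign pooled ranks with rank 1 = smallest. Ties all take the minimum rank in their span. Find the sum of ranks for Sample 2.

20

Sorted (ascending): 244, 307, 410, 410, 506, 606, 606, 612, 612, 612
The 2 values of 410 occupy positions 3–4 → each gets rank 3.
The 2 values of 606 occupy positions 6–7 → each gets rank 6.
The 3 values of 612 occupy positions 8–10 → each gets rank 8.
Sample 2 values → pooled ranks: 410→3, 606→6, 410→3, 307→2, 606→6
Rank sum = 3 + 6 + 3 + 2 + 6 = 20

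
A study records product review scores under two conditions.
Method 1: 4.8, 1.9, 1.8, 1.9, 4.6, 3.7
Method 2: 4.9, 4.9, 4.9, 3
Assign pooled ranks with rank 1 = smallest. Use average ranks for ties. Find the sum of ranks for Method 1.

24

Sorted (ascending): 1.8, 1.9, 1.9, 3, 3.7, 4.6, 4.8, 4.9, 4.9, 4.9
The 2 values of 1.9 occupy positions 2–3 → average rank (2+3)/2 = 2.5.
The 3 values of 4.9 occupy positions 8–10 → average rank 9.
Method 1 values → pooled ranks: 4.8→7, 1.9→2.5, 1.8→1, 1.9→2.5, 4.6→6, 3.7→5
Rank sum = 7 + 2.5 + 1 + 2.5 + 6 + 5 = 24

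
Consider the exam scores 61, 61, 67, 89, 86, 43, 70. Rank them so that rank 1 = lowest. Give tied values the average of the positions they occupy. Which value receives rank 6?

86

Sorted (ascending): 43, 61, 61, 67, 70, 86, 89
The 2 values of 61 occupy positions 2–3 → average rank (2+3)/2 = 2.5.
Rank 6 → value 86.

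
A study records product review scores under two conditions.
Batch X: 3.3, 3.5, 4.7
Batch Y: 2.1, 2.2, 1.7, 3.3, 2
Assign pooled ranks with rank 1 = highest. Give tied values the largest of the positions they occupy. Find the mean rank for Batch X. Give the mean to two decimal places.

Sorted (descending): 4.7, 3.5, 3.3, 3.3, 2.2, 2.1, 2, 1.7
The 2 values of 3.3 occupy positions 3–4 → each gets rank 4.
Batch X values → pooled ranks: 3.3→4, 3.5→2, 4.7→1
Mean rank = (4 + 2 + 1) / 3 = 2.33

2.33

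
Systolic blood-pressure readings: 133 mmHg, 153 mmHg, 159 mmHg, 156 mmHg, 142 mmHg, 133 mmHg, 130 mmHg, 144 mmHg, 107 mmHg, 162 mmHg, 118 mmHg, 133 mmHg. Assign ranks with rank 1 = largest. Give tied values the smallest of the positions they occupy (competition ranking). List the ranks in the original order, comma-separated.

7, 4, 2, 3, 6, 7, 10, 5, 12, 1, 11, 7

Sorted (descending): 162, 159, 156, 153, 144, 142, 133, 133, 133, 130, 118, 107
The 3 values of 133 occupy positions 7–9 → each gets rank 7.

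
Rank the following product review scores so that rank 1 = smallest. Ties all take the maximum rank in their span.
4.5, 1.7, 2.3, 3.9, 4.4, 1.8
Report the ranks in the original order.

6, 1, 3, 4, 5, 2

Sorted (ascending): 1.7, 1.8, 2.3, 3.9, 4.4, 4.5
No ties — each value takes its position as its rank.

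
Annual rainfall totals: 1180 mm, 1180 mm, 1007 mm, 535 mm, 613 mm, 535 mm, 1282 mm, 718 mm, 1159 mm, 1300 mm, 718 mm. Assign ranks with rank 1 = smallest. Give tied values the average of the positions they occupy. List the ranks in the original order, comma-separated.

Sorted (ascending): 535, 535, 613, 718, 718, 1007, 1159, 1180, 1180, 1282, 1300
The 2 values of 535 occupy positions 1–2 → average rank (1+2)/2 = 1.5.
The 2 values of 718 occupy positions 4–5 → average rank (4+5)/2 = 4.5.
The 2 values of 1180 occupy positions 8–9 → average rank (8+9)/2 = 8.5.

8.5, 8.5, 6, 1.5, 3, 1.5, 10, 4.5, 7, 11, 4.5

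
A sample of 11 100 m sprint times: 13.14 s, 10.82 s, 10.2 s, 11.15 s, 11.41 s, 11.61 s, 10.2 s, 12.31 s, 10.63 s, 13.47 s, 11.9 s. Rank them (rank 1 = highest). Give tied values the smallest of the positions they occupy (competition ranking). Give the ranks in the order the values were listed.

Sorted (descending): 13.47, 13.14, 12.31, 11.9, 11.61, 11.41, 11.15, 10.82, 10.63, 10.2, 10.2
The 2 values of 10.2 occupy positions 10–11 → each gets rank 10.

2, 8, 10, 7, 6, 5, 10, 3, 9, 1, 4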